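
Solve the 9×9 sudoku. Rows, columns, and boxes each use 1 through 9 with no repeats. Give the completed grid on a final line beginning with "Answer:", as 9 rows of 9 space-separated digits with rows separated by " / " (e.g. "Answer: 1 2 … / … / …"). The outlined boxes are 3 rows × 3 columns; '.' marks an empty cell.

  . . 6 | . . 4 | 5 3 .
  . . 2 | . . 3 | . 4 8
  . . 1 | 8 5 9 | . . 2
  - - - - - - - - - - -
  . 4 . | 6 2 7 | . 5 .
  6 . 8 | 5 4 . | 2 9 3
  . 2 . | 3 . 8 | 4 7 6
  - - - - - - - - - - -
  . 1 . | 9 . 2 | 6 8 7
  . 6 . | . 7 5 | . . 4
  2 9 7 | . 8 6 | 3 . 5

Step 1. [r8c4∈{1}] r8c4's peers cover all but 1, so r8c4=1.
Step 2. [r2c4∈{7}] only 7 remains possible at r2c4, so r2c4=7.
Step 3. [r8c3∈{3}] r8c3's peers cover all but 3 ⇒ r8c3=3.
Step 4. [r4c1∈{1,3,9}] 3 has one home in row 4: r4c1, so r4c1=3.
Step 5. [r1c5∈{1}] r1c5 has the single candidate 1 ⇒ r1c5=1.
Step 6. [r2c7∈{1,9}] 1 has one home in row 2: r2c7, so r2c7=1.
Step 7. [r2c1∈{5,9}] 9 has one home in row 2: r2c1, so r2c1=9.
Step 8. [r7c3∈{4,5}] r7c3 is the only open cell in col 3 admitting 4. So r7c3=4.
Step 9. [r3c7∈{7}] only 7 remains possible at r3c7, so r3c7=7.
Step 10. [r1c2∈{7,8}] col 2 places 8 nowhere but r1c2 ⇒ r1c2=8.
Step 11. [r6c3∈{5,9}] r6c3 is the only open cell in col 3 admitting 5. So r6c3=5.
Step 12. [r2c5∈{6}] r2c5 is down to just 6 ⇒ r2c5=6.
Step 13. [r7c5∈{3}] r7c5's peers cover all but 3. So r7c5=3.
Step 14. [r4c7∈{8}] nothing but 8 survives at r4c7. So r4c7=8.
Step 15. [r8c8∈{2}] r8c8 is down to just 2. So r8c8=2.
Step 16. [r3c2∈{3}] nothing but 3 survives at r3c2, so r3c2=3.
Step 17. [r2c2∈{5}] r2c2's peers cover all but 5, so r2c2=5.
Step 18. [r9c8∈{1}] only 1 remains possible at r9c8 ⇒ r9c8=1.
Step 19. [r6c1∈{1}] nothing but 1 survives at r6c1. So r6c1=1.
Step 20. [r8c1∈{8}] r8c1's peers cover all but 8, so r8c1=8.
Step 21. [r3c8∈{6}] nothing but 6 survives at r3c8 ⇒ r3c8=6.
Step 22. [r6c5∈{9}] nothing but 9 survives at r6c5 ⇒ r6c5=9.
Step 23. [r1c9∈{9}] r1c9 is down to just 9. So r1c9=9.
Step 24. [r1c4∈{2}] r1c4 is down to just 2. So r1c4=2.
Step 25. [r4c9∈{1}] r4c9 is down to just 1, so r4c9=1.
Step 26. [r3c1∈{4}] r3c1 is down to just 4 ⇒ r3c1=4.
Step 27. [r7c1∈{5}] r7c1's peers cover all but 5, so r7c1=5.
Step 28. [r8c7∈{9}] only 9 remains possible at r8c7, so r8c7=9.
Step 29. [r1c1∈{7}] r1c1 is down to just 7, so r1c1=7.
Step 30. [r4c3∈{9}] only 9 remains possible at r4c3 ⇒ r4c3=9.
Step 31. [r9c4∈{4}] only 4 remains possible at r9c4 ⇒ r9c4=4.
Step 32. [r5c2∈{7}] r5c2 has the single candidate 7, so r5c2=7.
Step 33. [r5c6∈{1}] only 1 remains possible at r5c6, so r5c6=1.

Answer: 7 8 6 2 1 4 5 3 9 / 9 5 2 7 6 3 1 4 8 / 4 3 1 8 5 9 7 6 2 / 3 4 9 6 2 7 8 5 1 / 6 7 8 5 4 1 2 9 3 / 1 2 5 3 9 8 4 7 6 / 5 1 4 9 3 2 6 8 7 / 8 6 3 1 7 5 9 2 4 / 2 9 7 4 8 6 3 1 5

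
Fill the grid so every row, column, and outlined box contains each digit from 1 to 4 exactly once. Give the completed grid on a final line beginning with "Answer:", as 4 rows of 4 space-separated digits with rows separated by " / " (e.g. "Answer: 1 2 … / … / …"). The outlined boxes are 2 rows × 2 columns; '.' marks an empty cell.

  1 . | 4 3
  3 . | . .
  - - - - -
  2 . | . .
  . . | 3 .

Step 1. [r3c3∈{1}] r3c3 has the single candidate 1. So r3c3=1.
Step 2. [r4c1∈{4}] r4c1 has the single candidate 4. So r4c1=4.
Step 3. [r2c3∈{2}] only 2 remains possible at r2c3. So r2c3=2.
Step 4. [r3c2∈{3}] r3c2 is down to just 3 ⇒ r3c2=3.
Step 5. [r2c2∈{4}] r2c2 has the single candidate 4 ⇒ r2c2=4.
Step 6. [r4c4∈{2}] r4c4's peers cover all but 2 ⇒ r4c4=2.
Step 7. [r1c2∈{2}] r1c2 is down to just 2. So r1c2=2.
Step 8. [r3c4∈{4}] r3c4 has the single candidate 4. So r3c4=4.
Step 9. [r4c2∈{1}] r4c2 has the single candidate 1. So r4c2=1.
Step 10. [r2c4∈{1}] only 1 remains possible at r2c4 ⇒ r2c4=1.

Answer: 1 2 4 3 / 3 4 2 1 / 2 3 1 4 / 4 1 3 2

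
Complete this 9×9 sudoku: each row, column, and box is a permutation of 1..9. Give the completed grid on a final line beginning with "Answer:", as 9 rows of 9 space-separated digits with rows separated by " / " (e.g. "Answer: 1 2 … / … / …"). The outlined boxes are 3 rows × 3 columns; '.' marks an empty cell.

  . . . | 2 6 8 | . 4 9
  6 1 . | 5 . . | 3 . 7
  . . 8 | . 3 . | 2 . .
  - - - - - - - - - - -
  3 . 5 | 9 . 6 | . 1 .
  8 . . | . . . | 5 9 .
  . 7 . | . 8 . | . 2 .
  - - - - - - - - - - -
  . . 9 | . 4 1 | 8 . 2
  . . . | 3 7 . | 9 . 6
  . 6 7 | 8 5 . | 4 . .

Step 1. [r7c1∈{5}] r7c1 has the single candidate 5. So r7c1=5.
Step 2. [r8c6∈{2}] r8c6 is down to just 2 ⇒ r8c6=2.
Step 3. [r3c4∈{1,4,7}] box 2 places 1 nowhere but r3c4 ⇒ r3c4=1.
Step 4. [r6c4∈{4}] r6c4's peers cover all but 4 ⇒ r6c4=4.
Step 5. [r3c6∈{4,7,9}] 7 has one home in box 2: r3c6, so r3c6=7.
Step 6. [r5c3∈{1,2,4,6}] 6 has one home in row 5: r5c3. So r5c3=6.
Step 7. [r6c9∈{3}] r6c9's peers cover all but 3, so r6c9=3.
Step 8. [r3c2∈{4,5,9}] in col 2, 9 fits only at r3c2. So r3c2=9.
Step 9. [r3c1∈{4}] nothing but 4 survives at r3c1, so r3c1=4.
Step 10. [r8c1∈{1}] only 1 remains possible at r8c1. So r8c1=1.
Step 11. [r7c2∈{3}] only 3 remains possible at r7c2. So r7c2=3.
Step 12. [r4c5∈{2}] r4c5's peers cover all but 2. So r4c5=2.
Step 13. [r4c2∈{4}] r4c2 is down to just 4. So r4c2=4.
Step 14. [r8c8∈{5}] only 5 remains possible at r8c8, so r8c8=5.
Step 15. [r2c6∈{4,9}] in row 2, 4 fits only at r2c6, so r2c6=4.
Step 16. [r2c3∈{2}] r2c3 is down to just 2. So r2c3=2.
Step 17. [r5c5∈{1}] r5c5 has the single candidate 1 ⇒ r5c5=1.
Step 18. [r5c4∈{7}] only 7 remains possible at r5c4, so r5c4=7.
Step 19. [r9c8∈{3}] r9c8 has the single candidate 3, so r9c8=3.
Step 20. [r3c8∈{6}] r3c8 has the single candidate 6 ⇒ r3c8=6.
Step 21. [r4c9∈{8}] r4c9's peers cover all but 8, so r4c9=8.
Step 22. [r6c7∈{6}] nothing but 6 survives at r6c7 ⇒ r6c7=6.
Step 23. [r6c1∈{9}] r6c1's peers cover all but 9, so r6c1=9.
Step 24. [r9c9∈{1}] r9c9's peers cover all but 1, so r9c9=1.
Step 25. [r2c5∈{9}] r2c5's peers cover all but 9. So r2c5=9.
Step 26. [r9c6∈{9}] nothing but 9 survives at r9c6, so r9c6=9.
Step 27. [r2c8∈{8}] r2c8 is down to just 8 ⇒ r2c8=8.
Step 28. [r6c6∈{5}] r6c6's peers cover all but 5. So r6c6=5.
Step 29. [r8c2∈{8}] nothing but 8 survives at r8c2. So r8c2=8.
Step 30. [r1c1∈{7}] r1c1 has the single candidate 7 ⇒ r1c1=7.
Step 31. [r7c4∈{6}] only 6 remains possible at r7c4, so r7c4=6.
Step 32. [r8c3∈{4}] nothing but 4 survives at r8c3 ⇒ r8c3=4.
Step 33. [r6c3∈{1}] r6c3 has the single candidate 1 ⇒ r6c3=1.
Step 34. [r1c3∈{3}] only 3 remains possible at r1c3, so r1c3=3.
Step 35. [r7c8∈{7}] r7c8 is down to just 7 ⇒ r7c8=7.
Step 36. [r5c2∈{2}] r5c2 has the single candidate 2 ⇒ r5c2=2.
Step 37. [r9c1∈{2}] only 2 remains possible at r9c1 ⇒ r9c1=2.
Step 38. [r5c6∈{3}] nothing but 3 survives at r5c6. So r5c6=3.
Step 39. [r4c7∈{7}] r4c7 has the single candidate 7. So r4c7=7.
Step 40. [r1c7∈{1}] r1c7 is down to just 1, so r1c7=1.
Step 41. [r1c2∈{5}] nothing but 5 survives at r1c2, so r1c2=5.
Step 42. [r3c9∈{5}] r3c9 has the single candidate 5. So r3c9=5.
Step 43. [r5c9∈{4}] nothing but 4 survives at r5c9 ⇒ r5c9=4.

Answer: 7 5 3 2 6 8 1 4 9 / 6 1 2 5 9 4 3 8 7 / 4 9 8 1 3 7 2 6 5 / 3 4 5 9 2 6 7 1 8 / 8 2 6 7 1 3 5 9 4 / 9 7 1 4 8 5 6 2 3 / 5 3 9 6 4 1 8 7 2 / 1 8 4 3 7 2 9 5 6 / 2 6 7 8 5 9 4 3 1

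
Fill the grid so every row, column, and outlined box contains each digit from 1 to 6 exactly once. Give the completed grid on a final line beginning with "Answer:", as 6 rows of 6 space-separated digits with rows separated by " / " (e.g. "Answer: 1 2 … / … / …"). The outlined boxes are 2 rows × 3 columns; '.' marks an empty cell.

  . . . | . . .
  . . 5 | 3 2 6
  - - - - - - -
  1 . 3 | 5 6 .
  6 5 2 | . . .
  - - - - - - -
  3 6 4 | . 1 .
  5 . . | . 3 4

Step 1. [r2c2∈{1,4}] 1 has one home in row 2: r2c2, so r2c2=1.
Step 2. [r1c2∈{2,3,4}] 3 has one home in row 1: r1c2, so r1c2=3.
Step 3. [r5c6∈{2,5}] row 5 places 5 nowhere but r5c6, so r5c6=5.
Step 4. [r1c6∈{1}] only 1 remains possible at r1c6 ⇒ r1c6=1.
Step 5. [r1c4∈{4}] r1c4's peers cover all but 4 ⇒ r1c4=4.
Step 6. [r6c4∈{2,6}] in row 6, 6 fits only at r6c4. So r6c4=6.
Step 7. [r1c5∈{5}] r1c5's peers cover all but 5 ⇒ r1c5=5.
Step 8. [r1c1∈{2}] r1c1 is down to just 2 ⇒ r1c1=2.
Step 9. [r4c4∈{1}] only 1 remains possible at r4c4 ⇒ r4c4=1.
Step 10. [r1c3∈{6}] only 6 remains possible at r1c3 ⇒ r1c3=6.
Step 11. [r3c2∈{4}] r3c2 has the single candidate 4. So r3c2=4.
Step 12. [r4c6∈{3}] nothing but 3 survives at r4c6, so r4c6=3.
Step 13. [r6c2∈{2}] r6c2's peers cover all but 2. So r6c2=2.
Step 14. [r5c4∈{2}] only 2 remains possible at r5c4, so r5c4=2.
Step 15. [r2c1∈{4}] r2c1 is down to just 4. So r2c1=4.
Step 16. [r3c6∈{2}] only 2 remains possible at r3c6. So r3c6=2.
Step 17. [r6c3∈{1}] r6c3 is down to just 1, so r6c3=1.
Step 18. [r4c5∈{4}] r4c5 has the single candidate 4. So r4c5=4.

Answer: 2 3 6 4 5 1 / 4 1 5 3 2 6 / 1 4 3 5 6 2 / 6 5 2 1 4 3 / 3 6 4 2 1 5 / 5 2 1 6 3 4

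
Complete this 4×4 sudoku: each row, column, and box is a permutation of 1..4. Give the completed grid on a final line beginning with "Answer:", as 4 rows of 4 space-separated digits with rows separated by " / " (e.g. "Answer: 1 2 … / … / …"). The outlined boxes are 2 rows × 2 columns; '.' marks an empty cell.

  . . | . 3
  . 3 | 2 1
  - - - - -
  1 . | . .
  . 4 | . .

Step 1. [r3c2∈{2}] r3c2 has the single candidate 2 ⇒ r3c2=2.
Step 2. [r3c3∈{3,4}] 3 has one home in row 3: r3c3. So r3c3=3.
Step 3. [r1c3∈{4}] r1c3's peers cover all but 4 ⇒ r1c3=4.
Step 4. [r4c3∈{1}] r4c3 has the single candidate 1. So r4c3=1.
Step 5. [r2c1∈{4}] r2c1's peers cover all but 4. So r2c1=4.
Step 6. [r4c4∈{2}] nothing but 2 survives at r4c4, so r4c4=2.
Step 7. [r1c1∈{2}] r1c1's peers cover all but 2, so r1c1=2.
Step 8. [r1c2∈{1}] only 1 remains possible at r1c2, so r1c2=1.
Step 9. [r3c4∈{4}] only 4 remains possible at r3c4 ⇒ r3c4=4.
Step 10. [r4c1∈{3}] r4c1's peers cover all but 3. So r4c1=3.

Answer: 2 1 4 3 / 4 3 2 1 / 1 2 3 4 / 3 4 1 2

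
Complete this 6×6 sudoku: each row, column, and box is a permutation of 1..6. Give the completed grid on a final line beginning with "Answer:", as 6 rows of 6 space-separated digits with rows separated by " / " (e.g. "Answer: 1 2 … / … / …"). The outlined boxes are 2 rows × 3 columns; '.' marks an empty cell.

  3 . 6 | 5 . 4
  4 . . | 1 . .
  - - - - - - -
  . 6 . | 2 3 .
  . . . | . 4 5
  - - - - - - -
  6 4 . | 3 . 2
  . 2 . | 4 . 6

Step 1. [r6c3∈{1,3,5}] in row 6, 3 fits only at r6c3. So r6c3=3.
Step 2. [r2c3∈{2,5}] box 1 places 2 nowhere but r2c3. So r2c3=2.
Step 3. [r4c3∈{1}] r4c3 is down to just 1. So r4c3=1.
Step 4. [r5c3∈{5}] r5c3's peers cover all but 5. So r5c3=5.
Step 5. [r5c5∈{1}] r5c5's peers cover all but 1. So r5c5=1.
Step 6. [r3c3∈{4}] r3c3's peers cover all but 4, so r3c3=4.
Step 7. [r4c4∈{6}] r4c4 is down to just 6 ⇒ r4c4=6.
Step 8. [r6c5∈{5}] nothing but 5 survives at r6c5. So r6c5=5.
Step 9. [r2c6∈{3}] r2c6 has the single candidate 3, so r2c6=3.
Step 10. [r4c1∈{2}] r4c1's peers cover all but 2 ⇒ r4c1=2.
Step 11. [r3c6∈{1}] r3c6 has the single candidate 1, so r3c6=1.
Step 12. [r2c5∈{6}] r2c5 is down to just 6 ⇒ r2c5=6.
Step 13. [r3c1∈{5}] r3c1's peers cover all but 5. So r3c1=5.
Step 14. [r6c1∈{1}] nothing but 1 survives at r6c1. So r6c1=1.
Step 15. [r1c5∈{2}] nothing but 2 survives at r1c5, so r1c5=2.
Step 16. [r1c2∈{1}] only 1 remains possible at r1c2, so r1c2=1.
Step 17. [r2c2∈{5}] r2c2's peers cover all but 5. So r2c2=5.
Step 18. [r4c2∈{3}] nothing but 3 survives at r4c2, so r4c2=3.

Answer: 3 1 6 5 2 4 / 4 5 2 1 6 3 / 5 6 4 2 3 1 / 2 3 1 6 4 5 / 6 4 5 3 1 2 / 1 2 3 4 5 6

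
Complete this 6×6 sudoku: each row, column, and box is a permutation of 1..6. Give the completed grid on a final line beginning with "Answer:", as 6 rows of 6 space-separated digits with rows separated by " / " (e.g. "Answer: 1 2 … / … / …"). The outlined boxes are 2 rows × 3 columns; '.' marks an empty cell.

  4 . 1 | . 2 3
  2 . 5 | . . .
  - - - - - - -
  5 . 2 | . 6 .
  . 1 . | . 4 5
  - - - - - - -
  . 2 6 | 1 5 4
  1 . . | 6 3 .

Step 1. [r4c3∈{3}] r4c3 is down to just 3, so r4c3=3.
Step 2. [r2c6∈{1,6}] col 6 places 6 nowhere but r2c6 ⇒ r2c6=6.
Step 3. [r6c2∈{4,5}] row 6 places 5 nowhere but r6c2 ⇒ r6c2=5.
Step 4. [r3c4∈{3}] r3c4's peers cover all but 3. So r3c4=3.
Step 5. [r4c4∈{2}] only 2 remains possible at r4c4, so r4c4=2.
Step 6. [r5c1∈{3}] r5c1 has the single candidate 3. So r5c1=3.
Step 7. [r2c4∈{4}] r2c4 has the single candidate 4, so r2c4=4.
Step 8. [r6c6∈{2}] r6c6 has the single candidate 2, so r6c6=2.
Step 9. [r2c5∈{1}] only 1 remains possible at r2c5 ⇒ r2c5=1.
Step 10. [r1c4∈{5}] only 5 remains possible at r1c4. So r1c4=5.
Step 11. [r3c2∈{4}] only 4 remains possible at r3c2. So r3c2=4.
Step 12. [r1c2∈{6}] r1c2 has the single candidate 6, so r1c2=6.
Step 13. [r3c6∈{1}] r3c6 has the single candidate 1 ⇒ r3c6=1.
Step 14. [r2c2∈{3}] r2c2's peers cover all but 3, so r2c2=3.
Step 15. [r6c3∈{4}] r6c3's peers cover all but 4, so r6c3=4.
Step 16. [r4c1∈{6}] r4c1 is down to just 6, so r4c1=6.

Answer: 4 6 1 5 2 3 / 2 3 5 4 1 6 / 5 4 2 3 6 1 / 6 1 3 2 4 5 / 3 2 6 1 5 4 / 1 5 4 6 3 2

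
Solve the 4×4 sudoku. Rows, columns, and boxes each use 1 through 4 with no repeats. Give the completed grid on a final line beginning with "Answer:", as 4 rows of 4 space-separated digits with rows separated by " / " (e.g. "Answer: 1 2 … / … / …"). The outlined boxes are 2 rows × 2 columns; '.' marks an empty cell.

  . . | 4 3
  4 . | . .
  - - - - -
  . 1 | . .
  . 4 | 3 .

Step 1. [r3c3∈{2}] r3c3 is down to just 2 ⇒ r3c3=2.
Step 2. [r2c4∈{1,2}] in col 4, 2 fits only at r2c4, so r2c4=2.
Step 3. [r4c1∈{2}] r4c1 is down to just 2, so r4c1=2.
Step 4. [r3c4∈{4}] nothing but 4 survives at r3c4. So r3c4=4.
Step 5. [r3c1∈{3}] r3c1 has the single candidate 3, so r3c1=3.
Step 6. [r2c3∈{1}] r2c3 has the single candidate 1. So r2c3=1.
Step 7. [r4c4∈{1}] r4c4's peers cover all but 1. So r4c4=1.
Step 8. [r2c2∈{3}] r2c2's peers cover all but 3, so r2c2=3.
Step 9. [r1c2∈{2}] r1c2's peers cover all but 2 ⇒ r1c2=2.
Step 10. [r1c1∈{1}] only 1 remains possible at r1c1, so r1c1=1.

Answer: 1 2 4 3 / 4 3 1 2 / 3 1 2 4 / 2 4 3 1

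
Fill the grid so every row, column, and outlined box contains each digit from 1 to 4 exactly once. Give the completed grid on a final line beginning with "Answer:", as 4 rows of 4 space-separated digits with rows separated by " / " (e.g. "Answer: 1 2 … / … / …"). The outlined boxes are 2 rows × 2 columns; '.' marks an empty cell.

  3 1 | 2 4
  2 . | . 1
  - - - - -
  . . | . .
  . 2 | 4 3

Step 1. [r3c1∈{1,4}] 4 has one home in col 1: r3c1 ⇒ r3c1=4.
Step 2. [r4c1∈{1}] r4c1 has the single candidate 1. So r4c1=1.
Step 3. [r2c2∈{4}] nothing but 4 survives at r2c2, so r2c2=4.
Step 4. [r3c2∈{3}] only 3 remains possible at r3c2 ⇒ r3c2=3.
Step 5. [r3c4∈{2}] only 2 remains possible at r3c4. So r3c4=2.
Step 6. [r2c3∈{3}] nothing but 3 survives at r2c3 ⇒ r2c3=3.
Step 7. [r3c3∈{1}] only 1 remains possible at r3c3 ⇒ r3c3=1.

Answer: 3 1 2 4 / 2 4 3 1 / 4 3 1 2 / 1 2 4 3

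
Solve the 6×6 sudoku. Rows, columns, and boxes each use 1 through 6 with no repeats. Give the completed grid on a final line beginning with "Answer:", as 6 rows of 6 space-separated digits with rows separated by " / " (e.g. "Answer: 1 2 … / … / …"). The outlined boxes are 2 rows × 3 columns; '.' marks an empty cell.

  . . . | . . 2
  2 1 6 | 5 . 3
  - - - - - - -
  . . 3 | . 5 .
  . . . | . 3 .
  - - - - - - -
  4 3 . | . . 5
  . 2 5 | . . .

Step 1. [r6c1∈{1,6}] in box 5, 6 fits only at r6c1. So r6c1=6.
Step 2. [r3c4∈{1,2,4,6}] r3c4 is the only open cell in row 3 admitting 2 ⇒ r3c4=2.
Step 3. [r1c3∈{4}] r1c3's peers cover all but 4, so r1c3=4.
Step 4. [r3c1∈{1}] r3c1 has the single candidate 1. So r3c1=1.
Step 5. [r5c3∈{1}] r5c3 has the single candidate 1. So r5c3=1.
Step 6. [r5c4∈{6}] r5c4 has the single candidate 6, so r5c4=6.
Step 7. [r1c4∈{1}] r1c4 has the single candidate 1. So r1c4=1.
Step 8. [r4c4∈{4}] r4c4 is down to just 4 ⇒ r4c4=4.
Step 9. [r1c2∈{5}] r1c2's peers cover all but 5, so r1c2=5.
Step 10. [r4c2∈{6}] r4c2 is down to just 6. So r4c2=6.
Step 11. [r6c5∈{1,4}] 1 has one home in col 5: r6c5 ⇒ r6c5=1.
Step 12. [r1c5∈{6}] nothing but 6 survives at r1c5. So r1c5=6.
Step 13. [r4c1∈{5}] nothing but 5 survives at r4c1, so r4c1=5.
Step 14. [r1c1∈{3}] nothing but 3 survives at r1c1, so r1c1=3.
Step 15. [r4c6∈{1}] r4c6's peers cover all but 1. So r4c6=1.
Step 16. [r4c3∈{2}] r4c3's peers cover all but 2, so r4c3=2.
Step 17. [r6c6∈{4}] only 4 remains possible at r6c6 ⇒ r6c6=4.
Step 18. [r6c4∈{3}] r6c4 is down to just 3. So r6c4=3.
Step 19. [r2c5∈{4}] r2c5's peers cover all but 4, so r2c5=4.
Step 20. [r5c5∈{2}] only 2 remains possible at r5c5, so r5c5=2.
Step 21. [r3c2∈{4}] r3c2 has the single candidate 4, so r3c2=4.
Step 22. [r3c6∈{6}] r3c6 has the single candidate 6. So r3c6=6.

Answer: 3 5 4 1 6 2 / 2 1 6 5 4 3 / 1 4 3 2 5 6 / 5 6 2 4 3 1 / 4 3 1 6 2 5 / 6 2 5 3 1 4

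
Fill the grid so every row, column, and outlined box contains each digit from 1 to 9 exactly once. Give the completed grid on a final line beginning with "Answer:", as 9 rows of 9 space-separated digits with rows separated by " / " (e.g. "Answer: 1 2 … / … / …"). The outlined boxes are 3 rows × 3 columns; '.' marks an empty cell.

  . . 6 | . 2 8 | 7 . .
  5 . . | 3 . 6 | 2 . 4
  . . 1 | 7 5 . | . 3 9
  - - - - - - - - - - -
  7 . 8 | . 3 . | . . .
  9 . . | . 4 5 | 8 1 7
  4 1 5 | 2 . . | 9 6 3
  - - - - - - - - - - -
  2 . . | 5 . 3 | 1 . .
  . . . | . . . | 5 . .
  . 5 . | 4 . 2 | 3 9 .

Step 1. [r8c4∈{1,6,8,9}] in col 4, 8 fits only at r8c4 ⇒ r8c4=8.
Step 2. [r9c3∈{7}] only 7 remains possible at r9c3, so r9c3=7.
Step 3. [r1c2∈{3,4,9}] in row 1, 4 fits only at r1c2 ⇒ r1c2=4.
Step 4. [r2c3∈{9}] nothing but 9 survives at r2c3, so r2c3=9.
Step 5. [r3c1∈{8}] nothing but 8 survives at r3c1 ⇒ r3c1=8.
Step 6. [r7c2∈{6,8,9}] col 2 places 8 nowhere but r7c2, so r7c2=8.
Step 7. [r7c5∈{6,7,9}] in row 7, 9 fits only at r7c5 ⇒ r7c5=9.
Step 8. [r5c3∈{2,3}] in col 3, 2 fits only at r5c3 ⇒ r5c3=2.
Step 9. [r4c2∈{6}] r4c2 is down to just 6. So r4c2=6.
Step 10. [r8c3∈{3,4}] in col 3, 3 fits only at r8c3 ⇒ r8c3=3.
Step 11. [r8c8∈{2,4,7}] r8c8 is the only open cell in row 8 admitting 4 ⇒ r8c8=4.
Step 12. [r2c5∈{1}] r2c5 has the single candidate 1. So r2c5=1.
Step 13. [r9c5∈{6}] r9c5 is down to just 6 ⇒ r9c5=6.
Step 14. [r8c6∈{1,7}] 1 has one home in box 8: r8c6, so r8c6=1.
Step 15. [r8c9∈{2,6}] across row 8, 2 lands solely at r8c9, so r8c9=2.
Step 16. [r1c8∈{5}] r1c8 has the single candidate 5. So r1c8=5.
Step 17. [r4c4∈{1,9}] row 4 places 1 nowhere but r4c4, so r4c4=1.
Step 18. [r6c5∈{7,8}] row 6 places 8 nowhere but r6c5. So r6c5=8.
Step 19. [r5c4∈{6}] r5c4 is down to just 6. So r5c4=6.
Step 20. [r4c6∈{9}] r4c6 has the single candidate 9. So r4c6=9.
Step 21. [r4c7∈{4}] r4c7 is down to just 4. So r4c7=4.
Step 22. [r5c2∈{3}] only 3 remains possible at r5c2 ⇒ r5c2=3.
Step 23. [r7c9∈{6}] r7c9 has the single candidate 6 ⇒ r7c9=6.
Step 24. [r7c8∈{7}] r7c8 has the single candidate 7, so r7c8=7.
Step 25. [r3c7∈{6}] only 6 remains possible at r3c7. So r3c7=6.
Step 26. [r8c5∈{7}] nothing but 7 survives at r8c5. So r8c5=7.
Step 27. [r1c4∈{9}] nothing but 9 survives at r1c4, so r1c4=9.
Step 28. [r4c9∈{5}] r4c9 is down to just 5 ⇒ r4c9=5.
Step 29. [r8c2∈{9}] nothing but 9 survives at r8c2 ⇒ r8c2=9.
Step 30. [r1c1∈{3}] r1c1 has the single candidate 3, so r1c1=3.
Step 31. [r3c6∈{4}] r3c6's peers cover all but 4, so r3c6=4.
Step 32. [r9c1∈{1}] nothing but 1 survives at r9c1. So r9c1=1.
Step 33. [r3c2∈{2}] r3c2 has the single candidate 2. So r3c2=2.
Step 34. [r2c2∈{7}] r2c2 has the single candidate 7 ⇒ r2c2=7.
Step 35. [r9c9∈{8}] r9c9 is down to just 8. So r9c9=8.
Step 36. [r2c8∈{8}] only 8 remains possible at r2c8 ⇒ r2c8=8.
Step 37. [r4c8∈{2}] only 2 remains possible at r4c8 ⇒ r4c8=2.
Step 38. [r1c9∈{1}] nothing but 1 survives at r1c9, so r1c9=1.
Step 39. [r8c1∈{6}] nothing but 6 survives at r8c1, so r8c1=6.
Step 40. [r7c3∈{4}] nothing but 4 survives at r7c3, so r7c3=4.
Step 41. [r6c6∈{7}] r6c6 is down to just 7 ⇒ r6c6=7.

Answer: 3 4 6 9 2 8 7 5 1 / 5 7 9 3 1 6 2 8 4 / 8 2 1 7 5 4 6 3 9 / 7 6 8 1 3 9 4 2 5 / 9 3 2 6 4 5 8 1 7 / 4 1 5 2 8 7 9 6 3 / 2 8 4 5 9 3 1 7 6 / 6 9 3 8 7 1 5 4 2 / 1 5 7 4 6 2 3 9 8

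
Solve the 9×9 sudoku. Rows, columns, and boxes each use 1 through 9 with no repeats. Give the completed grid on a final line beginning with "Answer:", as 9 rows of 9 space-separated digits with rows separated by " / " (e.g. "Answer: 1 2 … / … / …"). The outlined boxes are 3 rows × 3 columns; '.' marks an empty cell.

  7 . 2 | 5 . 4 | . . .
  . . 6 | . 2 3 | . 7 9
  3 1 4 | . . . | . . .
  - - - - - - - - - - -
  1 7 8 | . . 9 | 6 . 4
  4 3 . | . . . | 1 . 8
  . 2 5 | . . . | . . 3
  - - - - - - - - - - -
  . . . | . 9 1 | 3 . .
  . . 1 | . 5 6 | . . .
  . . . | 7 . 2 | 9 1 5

Step 1. [r1c7∈{8}] r1c7's peers cover all but 8. So r1c7=8.
Step 2. [r6c1∈{6,9}] box 4 places 6 nowhere but r6c1 ⇒ r6c1=6.
Step 3. [r9c1∈{8}] r9c1's peers cover all but 8. So r9c1=8.
Step 4. [r8c4∈{3,4,8}] in row 8, 3 fits only at r8c4. So r8c4=3.
Step 5. [r7c4∈{4,8}] box 8 places 8 nowhere but r7c4, so r7c4=8.
Step 6. [r4c8∈{2,5}] 5 has one home in row 4: r4c8 ⇒ r4c8=5.
Step 7. [r5c8∈{2,9}] 2 has one home in box 6: r5c8 ⇒ r5c8=2.
Step 8. [r3c8∈{6}] r3c8's peers cover all but 6, so r3c8=6.
Step 9. [r7c8∈{4}] r7c8's peers cover all but 4. So r7c8=4.
Step 10. [r3c9∈{2}] r3c9 has the single candidate 2, so r3c9=2.
Step 11. [r6c7∈{7}] r6c7 is down to just 7, so r6c7=7.
Step 12. [r2c1∈{5}] nothing but 5 survives at r2c1 ⇒ r2c1=5.
Step 13. [r6c6∈{8}] r6c6's peers cover all but 8 ⇒ r6c6=8.
Step 14. [r3c6∈{7}] r3c6's peers cover all but 7. So r3c6=7.
Step 15. [r1c5∈{1,6}] across row 1, 6 lands solely at r1c5, so r1c5=6.
Step 16. [r7c9∈{6,7}] in col 9, 6 fits only at r7c9, so r7c9=6.
Step 17. [r8c2∈{4,9}] 4 has one home in row 8: r8c2. So r8c2=4.
Step 18. [r6c5∈{1,4}] col 5 places 1 nowhere but r6c5 ⇒ r6c5=1.
Step 19. [r8c7∈{2}] r8c7 is down to just 2. So r8c7=2.
Step 20. [r5c6∈{5}] r5c6's peers cover all but 5 ⇒ r5c6=5.
Step 21. [r2c7∈{4}] only 4 remains possible at r2c7 ⇒ r2c7=4.
Step 22. [r1c8∈{3}] r1c8 is down to just 3 ⇒ r1c8=3.
Step 23. [r6c8∈{9}] r6c8's peers cover all but 9 ⇒ r6c8=9.
Step 24. [r9c5∈{4}] r9c5 has the single candidate 4, so r9c5=4.
Step 25. [r5c5∈{7}] r5c5's peers cover all but 7, so r5c5=7.
Step 26. [r3c4∈{9}] r3c4 has the single candidate 9 ⇒ r3c4=9.
Step 27. [r3c7∈{5}] nothing but 5 survives at r3c7, so r3c7=5.
Step 28. [r4c5∈{3}] only 3 remains possible at r4c5 ⇒ r4c5=3.
Step 29. [r7c3∈{7}] r7c3's peers cover all but 7. So r7c3=7.
Step 30. [r9c3∈{3}] nothing but 3 survives at r9c3, so r9c3=3.
Step 31. [r2c4∈{1}] r2c4 is down to just 1 ⇒ r2c4=1.
Step 32. [r5c4∈{6}] r5c4 has the single candidate 6. So r5c4=6.
Step 33. [r8c1∈{9}] only 9 remains possible at r8c1, so r8c1=9.
Step 34. [r7c1∈{2}] r7c1 has the single candidate 2. So r7c1=2.
Step 35. [r1c9∈{1}] r1c9 is down to just 1. So r1c9=1.
Step 36. [r1c2∈{9}] r1c2 has the single candidate 9 ⇒ r1c2=9.
Step 37. [r7c2∈{5}] r7c2 has the single candidate 5, so r7c2=5.
Step 38. [r5c3∈{9}] r5c3's peers cover all but 9, so r5c3=9.
Step 39. [r6c4∈{4}] nothing but 4 survives at r6c4 ⇒ r6c4=4.
Step 40. [r9c2∈{6}] r9c2 is down to just 6 ⇒ r9c2=6.
Step 41. [r3c5∈{8}] r3c5 is down to just 8, so r3c5=8.
Step 42. [r2c2∈{8}] r2c2 is down to just 8, so r2c2=8.
Step 43. [r8c9∈{7}] r8c9's peers cover all but 7 ⇒ r8c9=7.
Step 44. [r8c8∈{8}] r8c8 is down to just 8, so r8c8=8.
Step 45. [r4c4∈{2}] r4c4 has the single candidate 2. So r4c4=2.

Answer: 7 9 2 5 6 4 8 3 1 / 5 8 6 1 2 3 4 7 9 / 3 1 4 9 8 7 5 6 2 / 1 7 8 2 3 9 6 5 4 / 4 3 9 6 7 5 1 2 8 / 6 2 5 4 1 8 7 9 3 / 2 5 7 8 9 1 3 4 6 / 9 4 1 3 5 6 2 8 7 / 8 6 3 7 4 2 9 1 5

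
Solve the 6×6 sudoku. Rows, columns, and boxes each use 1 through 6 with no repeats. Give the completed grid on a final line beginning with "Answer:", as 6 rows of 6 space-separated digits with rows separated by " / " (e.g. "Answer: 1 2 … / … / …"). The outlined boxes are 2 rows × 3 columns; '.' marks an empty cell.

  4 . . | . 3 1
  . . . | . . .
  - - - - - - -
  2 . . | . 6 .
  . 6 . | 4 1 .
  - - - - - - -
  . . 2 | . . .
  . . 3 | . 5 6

Step 1. [r4c3∈{5}] nothing but 5 survives at r4c3 ⇒ r4c3=5.
Step 2. [r2c5∈{2,4}] col 5 places 2 nowhere but r2c5. So r2c5=2.
Step 3. [r6c1∈{1}] only 1 remains possible at r6c1, so r6c1=1.
Step 4. [r1c3∈{6}] r1c3 is down to just 6. So r1c3=6.
Step 5. [r1c4∈{5}] r1c4 has the single candidate 5, so r1c4=5.
Step 6. [r3c4∈{3}] r3c4 has the single candidate 3 ⇒ r3c4=3.
Step 7. [r2c2∈{1,3,5}] across col 2, 3 lands solely at r2c2 ⇒ r2c2=3.
Step 8. [r3c2∈{1,4}] 1 has one home in col 2: r3c2. So r3c2=1.
Step 9. [r5c5∈{4}] r5c5 has the single candidate 4. So r5c5=4.
Step 10. [r2c1∈{5}] nothing but 5 survives at r2c1. So r2c1=5.
Step 11. [r1c2∈{2}] r1c2 is down to just 2, so r1c2=2.
Step 12. [r5c4∈{1}] r5c4 is down to just 1, so r5c4=1.
Step 13. [r4c1∈{3}] r4c1 is down to just 3 ⇒ r4c1=3.
Step 14. [r4c6∈{2}] nothing but 2 survives at r4c6, so r4c6=2.
Step 15. [r3c3∈{4}] r3c3 is down to just 4. So r3c3=4.
Step 16. [r2c3∈{1}] r2c3's peers cover all but 1, so r2c3=1.
Step 17. [r2c4∈{6}] r2c4's peers cover all but 6, so r2c4=6.
Step 18. [r2c6∈{4}] r2c6 is down to just 4 ⇒ r2c6=4.
Step 19. [r6c2∈{4}] nothing but 4 survives at r6c2. So r6c2=4.
Step 20. [r3c6∈{5}] r3c6 is down to just 5, so r3c6=5.
Step 21. [r6c4∈{2}] nothing but 2 survives at r6c4 ⇒ r6c4=2.
Step 22. [r5c2∈{5}] r5c2 is down to just 5, so r5c2=5.
Step 23. [r5c1∈{6}] r5c1's peers cover all but 6 ⇒ r5c1=6.
Step 24. [r5c6∈{3}] nothing but 3 survives at r5c6. So r5c6=3.

Answer: 4 2 6 5 3 1 / 5 3 1 6 2 4 / 2 1 4 3 6 5 / 3 6 5 4 1 2 / 6 5 2 1 4 3 / 1 4 3 2 5 6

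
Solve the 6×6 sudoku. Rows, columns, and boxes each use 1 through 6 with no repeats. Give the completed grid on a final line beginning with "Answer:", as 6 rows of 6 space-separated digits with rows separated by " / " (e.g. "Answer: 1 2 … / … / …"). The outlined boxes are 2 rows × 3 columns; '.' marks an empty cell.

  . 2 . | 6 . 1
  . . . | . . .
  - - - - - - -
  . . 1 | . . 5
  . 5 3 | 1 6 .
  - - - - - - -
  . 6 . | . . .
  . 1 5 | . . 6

Step 1. [r1c3∈{4}] r1c3's peers cover all but 4. So r1c3=4.
Step 2. [r2c2∈{3}] r2c2 is down to just 3. So r2c2=3.
Step 3. [r5c6∈{2,3,4}] across col 6, 3 lands solely at r5c6, so r5c6=3.
Step 4. [r5c3∈{2}] r5c3 is down to just 2. So r5c3=2.
Step 5. [r5c1∈{4}] r5c1's peers cover all but 4. So r5c1=4.
Step 6. [r4c6∈{2,4}] across row 4, 4 lands solely at r4c6 ⇒ r4c6=4.
Step 7. [r5c4∈{5}] r5c4 is down to just 5 ⇒ r5c4=5.
Step 8. [r1c5∈{3,5}] in row 1, 3 fits only at r1c5. So r1c5=3.
Step 9. [r3c5∈{2}] r3c5 is down to just 2, so r3c5=2.
Step 10. [r2c5∈{4,5}] col 5 places 5 nowhere but r2c5. So r2c5=5.
Step 11. [r6c4∈{2,4}] in row 6, 2 fits only at r6c4. So r6c4=2.
Step 12. [r2c3∈{6}] nothing but 6 survives at r2c3 ⇒ r2c3=6.
Step 13. [r2c6∈{2}] r2c6's peers cover all but 2 ⇒ r2c6=2.
Step 14. [r5c5∈{1}] r5c5 has the single candidate 1. So r5c5=1.
Step 15. [r3c1∈{6}] r3c1's peers cover all but 6 ⇒ r3c1=6.
Step 16. [r2c4∈{4}] nothing but 4 survives at r2c4, so r2c4=4.
Step 17. [r6c1∈{3}] nothing but 3 survives at r6c1. So r6c1=3.
Step 18. [r6c5∈{4}] r6c5's peers cover all but 4 ⇒ r6c5=4.
Step 19. [r2c1∈{1}] nothing but 1 survives at r2c1 ⇒ r2c1=1.
Step 20. [r3c2∈{4}] only 4 remains possible at r3c2 ⇒ r3c2=4.
Step 21. [r4c1∈{2}] only 2 remains possible at r4c1, so r4c1=2.
Step 22. [r1c1∈{5}] r1c1 has the single candidate 5, so r1c1=5.
Step 23. [r3c4∈{3}] only 3 remains possible at r3c4 ⇒ r3c4=3.

Answer: 5 2 4 6 3 1 / 1 3 6 4 5 2 / 6 4 1 3 2 5 / 2 5 3 1 6 4 / 4 6 2 5 1 3 / 3 1 5 2 4 6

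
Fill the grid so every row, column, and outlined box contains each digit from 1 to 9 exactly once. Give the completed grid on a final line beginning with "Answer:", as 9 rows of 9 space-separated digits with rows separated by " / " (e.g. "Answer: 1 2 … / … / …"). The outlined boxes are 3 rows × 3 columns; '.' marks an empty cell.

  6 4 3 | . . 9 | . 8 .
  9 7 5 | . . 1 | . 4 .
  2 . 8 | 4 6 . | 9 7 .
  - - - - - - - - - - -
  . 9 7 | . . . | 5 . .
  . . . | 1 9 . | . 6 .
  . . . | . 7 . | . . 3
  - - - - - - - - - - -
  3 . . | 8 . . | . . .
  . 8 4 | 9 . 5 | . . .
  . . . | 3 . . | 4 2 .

Step 1. [r2c4∈{2}] r2c4 has the single candidate 2. So r2c4=2.
Step 2. [r9c9∈{1,5,6,7,8,9}] across row 9, 8 lands solely at r9c9 ⇒ r9c9=8.
Step 3. [r5c3∈{2}] only 2 remains possible at r5c3, so r5c3=2.
Step 4. [r7c9∈{1,5,6,7,9}] in col 9, 9 fits only at r7c9, so r7c9=9.
Step 5. [r4c8∈{1}] r4c8 is down to just 1 ⇒ r4c8=1.
Step 6. [r9c5∈{1}] r9c5 has the single candidate 1. So r9c5=1.
Step 7. [r7c2∈{1,2,5,6}] across col 2, 2 lands solely at r7c2. So r7c2=2.
Step 8. [r6c4∈{5,6}] r6c4 is the only open cell in box 5 admitting 5. So r6c4=5.
Step 9. [r3c6∈{3}] nothing but 3 survives at r3c6. So r3c6=3.
Step 10. [r4c5∈{2,3,4,8}] row 4 places 3 nowhere but r4c5. So r4c5=3.
Step 11. [r2c9∈{6}] only 6 remains possible at r2c9 ⇒ r2c9=6.
Step 12. [r8c7∈{1,3,6,7}] across row 8, 6 lands solely at r8c7, so r8c7=6.
Step 13. [r4c4∈{6}] only 6 remains possible at r4c4. So r4c4=6.
Step 14. [r3c9∈{1,5}] across row 3, 5 lands solely at r3c9. So r3c9=5.
Step 15. [r5c2∈{3,5}] across row 5, 3 lands solely at r5c2. So r5c2=3.
Step 16. [r5c1∈{4,5,8}] 5 has one home in row 5: r5c1. So r5c1=5.
Step 17. [r9c1∈{7}] only 7 remains possible at r9c1, so r9c1=7.
Step 18. [r8c9∈{1,7}] 7 has one home in row 8: r8c9. So r8c9=7.
Step 19. [r9c6∈{6}] nothing but 6 survives at r9c6. So r9c6=6.
Step 20. [r1c9∈{1,2}] in col 9, 1 fits only at r1c9. So r1c9=1.
Step 21. [r4c9∈{2,4}] r4c9 is the only open cell in col 9 admitting 2, so r4c9=2.
Step 22. [r6c7∈{8}] r6c7 is down to just 8 ⇒ r6c7=8.
Step 23. [r5c6∈{4,8}] r5c6 is the only open cell in row 5 admitting 8, so r5c6=8.
Step 24. [r4c6∈{4}] r4c6 has the single candidate 4 ⇒ r4c6=4.
Step 25. [r8c1∈{1}] r8c1 has the single candidate 1. So r8c1=1.
Step 26. [r6c3∈{1,6}] r6c3 is the only open cell in col 3 admitting 1. So r6c3=1.
Step 27. [r9c3∈{9}] nothing but 9 survives at r9c3, so r9c3=9.
Step 28. [r6c6∈{2}] nothing but 2 survives at r6c6, so r6c6=2.
Step 29. [r7c5∈{4}] r7c5 has the single candidate 4, so r7c5=4.
Step 30. [r5c9∈{4}] nothing but 4 survives at r5c9, so r5c9=4.
Step 31. [r7c7∈{1}] r7c7 is down to just 1 ⇒ r7c7=1.
Step 32. [r8c8∈{3}] r8c8 has the single candidate 3. So r8c8=3.
Step 33. [r9c2∈{5}] r9c2's peers cover all but 5, so r9c2=5.
Step 34. [r5c7∈{7}] only 7 remains possible at r5c7, so r5c7=7.
Step 35. [r2c5∈{8}] nothing but 8 survives at r2c5, so r2c5=8.
Step 36. [r1c7∈{2}] r1c7's peers cover all but 2 ⇒ r1c7=2.
Step 37. [r6c1∈{4}] r6c1 has the single candidate 4, so r6c1=4.
Step 38. [r7c3∈{6}] nothing but 6 survives at r7c3 ⇒ r7c3=6.
Step 39. [r1c5∈{5}] r1c5's peers cover all but 5. So r1c5=5.
Step 40. [r3c2∈{1}] only 1 remains possible at r3c2, so r3c2=1.
Step 41. [r1c4∈{7}] r1c4's peers cover all but 7 ⇒ r1c4=7.
Step 42. [r7c8∈{5}] r7c8 has the single candidate 5. So r7c8=5.
Step 43. [r8c5∈{2}] r8c5's peers cover all but 2 ⇒ r8c5=2.
Step 44. [r6c8∈{9}] r6c8 is down to just 9, so r6c8=9.
Step 45. [r4c1∈{8}] nothing but 8 survives at r4c1. So r4c1=8.
Step 46. [r2c7∈{3}] only 3 remains possible at r2c7. So r2c7=3.
Step 47. [r7c6∈{7}] only 7 remains possible at r7c6, so r7c6=7.
Step 48. [r6c2∈{6}] r6c2's peers cover all but 6. So r6c2=6.

Answer: 6 4 3 7 5 9 2 8 1 / 9 7 5 2 8 1 3 4 6 / 2 1 8 4 6 3 9 7 5 / 8 9 7 6 3 4 5 1 2 / 5 3 2 1 9 8 7 6 4 / 4 6 1 5 7 2 8 9 3 / 3 2 6 8 4 7 1 5 9 / 1 8 4 9 2 5 6 3 7 / 7 5 9 3 1 6 4 2 8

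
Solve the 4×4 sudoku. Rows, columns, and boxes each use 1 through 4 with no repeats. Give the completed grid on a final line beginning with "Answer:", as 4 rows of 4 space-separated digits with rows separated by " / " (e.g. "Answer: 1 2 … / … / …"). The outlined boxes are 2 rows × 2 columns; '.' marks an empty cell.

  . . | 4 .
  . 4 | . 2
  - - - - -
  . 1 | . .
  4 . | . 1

Step 1. [r1c4∈{3}] r1c4's peers cover all but 3, so r1c4=3.
Step 2. [r4c2∈{2,3}] 3 has one home in col 2: r4c2. So r4c2=3.
Step 3. [r1c1∈{1,2}] row 1 places 1 nowhere but r1c1. So r1c1=1.
Step 4. [r3c3∈{2,3}] in row 3, 3 fits only at r3c3, so r3c3=3.
Step 5. [r3c1∈{2}] r3c1's peers cover all but 2 ⇒ r3c1=2.
Step 6. [r2c3∈{1}] only 1 remains possible at r2c3, so r2c3=1.
Step 7. [r1c2∈{2}] only 2 remains possible at r1c2. So r1c2=2.
Step 8. [r3c4∈{4}] r3c4's peers cover all but 4. So r3c4=4.
Step 9. [r4c3∈{2}] r4c3 is down to just 2 ⇒ r4c3=2.
Step 10. [r2c1∈{3}] r2c1 is down to just 3 ⇒ r2c1=3.

Answer: 1 2 4 3 / 3 4 1 2 / 2 1 3 4 / 4 3 2 1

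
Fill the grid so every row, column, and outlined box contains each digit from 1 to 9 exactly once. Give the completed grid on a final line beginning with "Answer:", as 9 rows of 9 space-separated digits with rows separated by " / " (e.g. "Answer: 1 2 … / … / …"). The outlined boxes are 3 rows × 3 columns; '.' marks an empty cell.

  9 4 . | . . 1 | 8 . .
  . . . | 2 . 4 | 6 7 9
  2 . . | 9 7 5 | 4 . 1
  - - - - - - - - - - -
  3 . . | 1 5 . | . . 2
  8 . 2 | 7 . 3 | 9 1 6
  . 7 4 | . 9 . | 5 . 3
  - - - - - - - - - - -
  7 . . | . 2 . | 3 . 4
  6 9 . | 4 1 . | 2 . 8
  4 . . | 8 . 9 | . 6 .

Step 1. [r8c3∈{3,5}] 3 has one home in row 8: r8c3. So r8c3=3.
Step 2. [r6c4∈{6}] nothing but 6 survives at r6c4. So r6c4=6.
Step 3. [r2c1∈{1,5}] across col 1, 5 lands solely at r2c1. So r2c1=5.
Step 4. [r2c5∈{3,8}] in col 5, 8 fits only at r2c5, so r2c5=8.
Step 5. [r9c7∈{1,7}] r9c7 is the only open cell in col 7 admitting 1. So r9c7=1.
Step 6. [r9c3∈{5}] nothing but 5 survives at r9c3. So r9c3=5.
Step 7. [r1c5∈{3,6}] 6 has one home in col 5: r1c5 ⇒ r1c5=6.
Step 8. [r1c8∈{2,3,5}] in row 1, 2 fits only at r1c8. So r1c8=2.
Step 9. [r2c2∈{1,3}] row 2 places 3 nowhere but r2c2 ⇒ r2c2=3.
Step 10. [r6c8∈{8}] only 8 remains possible at r6c8. So r6c8=8.
Step 11. [r7c2∈{1,8}] in col 2, 1 fits only at r7c2. So r7c2=1.
Step 12. [r4c2∈{6}] r4c2's peers cover all but 6 ⇒ r4c2=6.
Step 13. [r3c3∈{6,8}] in row 3, 6 fits only at r3c3 ⇒ r3c3=6.
Step 14. [r8c8∈{5}] nothing but 5 survives at r8c8 ⇒ r8c8=5.
Step 15. [r6c1∈{1}] r6c1 has the single candidate 1, so r6c1=1.
Step 16. [r1c9∈{5}] nothing but 5 survives at r1c9, so r1c9=5.
Step 17. [r4c8∈{4}] r4c8 has the single candidate 4 ⇒ r4c8=4.
Step 18. [r2c3∈{1}] r2c3 is down to just 1 ⇒ r2c3=1.
Step 19. [r4c6∈{8}] r4c6 is down to just 8, so r4c6=8.
Step 20. [r5c5∈{4}] nothing but 4 survives at r5c5 ⇒ r5c5=4.
Step 21. [r7c4∈{5}] nothing but 5 survives at r7c4, so r7c4=5.
Step 22. [r7c6∈{6}] only 6 remains possible at r7c6 ⇒ r7c6=6.
Step 23. [r3c2∈{8}] only 8 remains possible at r3c2. So r3c2=8.
Step 24. [r1c4∈{3}] r1c4's peers cover all but 3 ⇒ r1c4=3.
Step 25. [r4c7∈{7}] r4c7 is down to just 7. So r4c7=7.
Step 26. [r8c6∈{7}] r8c6 has the single candidate 7, so r8c6=7.
Step 27. [r4c3∈{9}] r4c3 is down to just 9, so r4c3=9.
Step 28. [r1c3∈{7}] r1c3's peers cover all but 7. So r1c3=7.
Step 29. [r9c5∈{3}] nothing but 3 survives at r9c5. So r9c5=3.
Step 30. [r9c9∈{7}] only 7 remains possible at r9c9. So r9c9=7.
Step 31. [r5c2∈{5}] only 5 remains possible at r5c2 ⇒ r5c2=5.
Step 32. [r6c6∈{2}] r6c6 has the single candidate 2 ⇒ r6c6=2.
Step 33. [r9c2∈{2}] only 2 remains possible at r9c2, so r9c2=2.
Step 34. [r7c8∈{9}] nothing but 9 survives at r7c8, so r7c8=9.
Step 35. [r7c3∈{8}] r7c3 is down to just 8 ⇒ r7c3=8.
Step 36. [r3c8∈{3}] nothing but 3 survives at r3c8. So r3c8=3.

Answer: 9 4 7 3 6 1 8 2 5 / 5 3 1 2 8 4 6 7 9 / 2 8 6 9 7 5 4 3 1 / 3 6 9 1 5 8 7 4 2 / 8 5 2 7 4 3 9 1 6 / 1 7 4 6 9 2 5 8 3 / 7 1 8 5 2 6 3 9 4 / 6 9 3 4 1 7 2 5 8 / 4 2 5 8 3 9 1 6 7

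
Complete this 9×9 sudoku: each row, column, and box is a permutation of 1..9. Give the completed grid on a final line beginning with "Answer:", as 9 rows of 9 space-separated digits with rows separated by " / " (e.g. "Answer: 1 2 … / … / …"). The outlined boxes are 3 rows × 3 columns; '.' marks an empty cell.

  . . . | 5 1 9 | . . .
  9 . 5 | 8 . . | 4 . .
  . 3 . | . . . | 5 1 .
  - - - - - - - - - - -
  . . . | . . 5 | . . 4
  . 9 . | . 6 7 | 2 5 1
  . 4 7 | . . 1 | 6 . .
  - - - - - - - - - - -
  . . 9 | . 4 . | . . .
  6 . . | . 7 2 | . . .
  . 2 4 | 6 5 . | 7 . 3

Step 1. [r8c4∈{1,3,9}] across box 8, 9 lands solely at r8c4. So r8c4=9.
Step 2. [r3c5∈{2}] r3c5 is down to just 2 ⇒ r3c5=2.
Step 3. [r9c1∈{1,8}] across row 9, 1 lands solely at r9c1 ⇒ r9c1=1.
Step 4. [r4c7∈{3,8,9}] col 7 places 9 nowhere but r4c7 ⇒ r4c7=9.
Step 5. [r6c9∈{8}] r6c9 is down to just 8 ⇒ r6c9=8.
Step 6. [r6c8∈{3}] nothing but 3 survives at r6c8 ⇒ r6c8=3.
Step 7. [r4c3∈{1,2,3,6,8}] col 3 places 1 nowhere but r4c3 ⇒ r4c3=1.
Step 8. [r1c3∈{2,6,8}] 2 has one home in col 3: r1c3 ⇒ r1c3=2.
Step 9. [r3c3∈{6,8}] in col 3, 6 fits only at r3c3. So r3c3=6.
Step 10. [r3c1∈{4,7,8}] r3c1 is the only open cell in row 3 admitting 8, so r3c1=8.
Step 11. [r1c2∈{7}] r1c2's peers cover all but 7. So r1c2=7.
Step 12. [r1c9∈{6}] only 6 remains possible at r1c9. So r1c9=6.
Step 13. [r1c8∈{8}] nothing but 8 survives at r1c8. So r1c8=8.
Step 14. [r5c1∈{3}] only 3 remains possible at r5c1. So r5c1=3.
Step 15. [r4c1∈{2}] r4c1 has the single candidate 2. So r4c1=2.
Step 16. [r8c7∈{1,8}] in row 8, 1 fits only at r8c7, so r8c7=1.
Step 17. [r4c5∈{3,8}] col 5 places 8 nowhere but r4c5 ⇒ r4c5=8.
Step 18. [r3c4∈{4,7}] col 4 places 7 nowhere but r3c4 ⇒ r3c4=7.
Step 19. [r8c9∈{5}] r8c9's peers cover all but 5. So r8c9=5.
Step 20. [r7c7∈{8}] r7c7 is down to just 8 ⇒ r7c7=8.
Step 21. [r2c9∈{2,7}] 7 has one home in col 9: r2c9 ⇒ r2c9=7.
Step 22. [r7c6∈{3}] r7c6 is down to just 3, so r7c6=3.
Step 23. [r7c8∈{2,6}] row 7 places 6 nowhere but r7c8, so r7c8=6.
Step 24. [r6c1∈{5}] r6c1 is down to just 5 ⇒ r6c1=5.
Step 25. [r8c3∈{3,8}] row 8 places 3 nowhere but r8c3. So r8c3=3.
Step 26. [r5c4∈{4}] nothing but 4 survives at r5c4 ⇒ r5c4=4.
Step 27. [r4c4∈{3}] r4c4 has the single candidate 3. So r4c4=3.
Step 28. [r3c6∈{4}] only 4 remains possible at r3c6 ⇒ r3c6=4.
Step 29. [r6c4∈{2}] r6c4's peers cover all but 2, so r6c4=2.
Step 30. [r1c1∈{4}] r1c1 has the single candidate 4. So r1c1=4.
Step 31. [r8c2∈{8}] r8c2's peers cover all but 8. So r8c2=8.
Step 32. [r7c9∈{2}] r7c9 has the single candidate 2, so r7c9=2.
Step 33. [r2c2∈{1}] r2c2 has the single candidate 1, so r2c2=1.
Step 34. [r7c2∈{5}] r7c2 has the single candidate 5, so r7c2=5.
Step 35. [r2c8∈{2}] r2c8's peers cover all but 2 ⇒ r2c8=2.
Step 36. [r8c8∈{4}] r8c8 is down to just 4, so r8c8=4.
Step 37. [r7c1∈{7}] r7c1 is down to just 7, so r7c1=7.
Step 38. [r1c7∈{3}] r1c7 is down to just 3 ⇒ r1c7=3.
Step 39. [r6c5∈{9}] only 9 remains possible at r6c5, so r6c5=9.
Step 40. [r7c4∈{1}] r7c4 is down to just 1 ⇒ r7c4=1.
Step 41. [r9c8∈{9}] nothing but 9 survives at r9c8 ⇒ r9c8=9.
Step 42. [r3c9∈{9}] r3c9 has the single candidate 9. So r3c9=9.
Step 43. [r2c6∈{6}] only 6 remains possible at r2c6 ⇒ r2c6=6.
Step 44. [r4c8∈{7}] only 7 remains possible at r4c8. So r4c8=7.
Step 45. [r5c3∈{8}] r5c3's peers cover all but 8 ⇒ r5c3=8.
Step 46. [r9c6∈{8}] r9c6 has the single candidate 8, so r9c6=8.
Step 47. [r2c5∈{3}] r2c5 is down to just 3 ⇒ r2c5=3.
Step 48. [r4c2∈{6}] r4c2's peers cover all but 6 ⇒ r4c2=6.

Answer: 4 7 2 5 1 9 3 8 6 / 9 1 5 8 3 6 4 2 7 / 8 3 6 7 2 4 5 1 9 / 2 6 1 3 8 5 9 7 4 / 3 9 8 4 6 7 2 5 1 / 5 4 7 2 9 1 6 3 8 / 7 5 9 1 4 3 8 6 2 / 6 8 3 9 7 2 1 4 5 / 1 2 4 6 5 8 7 9 3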